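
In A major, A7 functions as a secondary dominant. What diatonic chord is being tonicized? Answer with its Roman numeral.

IV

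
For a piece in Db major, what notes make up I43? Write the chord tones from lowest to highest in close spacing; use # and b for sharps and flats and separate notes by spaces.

The numeral's case and figure indicate a major seventh chord. In Db major its root, the tonic, is Db.
That chord is spelled Db-F-Ab-C.
With the 43 figure the chord is in second inversion; from the bass Ab upward in close position it reads Ab-C-Db-F.

Ab C Db F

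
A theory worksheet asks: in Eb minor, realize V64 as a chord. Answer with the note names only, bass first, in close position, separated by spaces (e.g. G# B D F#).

F Bb D

In Eb minor, the fifth degree is Bb. The dominant is major (leading tone raised), so V is a major triad.
That chord is spelled Bb-D-F.
With the 64 figure the chord is in second inversion; from the bass F upward in close position it reads F-Bb-D.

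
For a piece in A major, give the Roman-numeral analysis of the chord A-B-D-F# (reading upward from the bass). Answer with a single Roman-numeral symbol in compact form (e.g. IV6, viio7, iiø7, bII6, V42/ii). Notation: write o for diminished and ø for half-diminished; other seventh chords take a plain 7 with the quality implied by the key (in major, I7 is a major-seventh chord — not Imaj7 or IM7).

ii42

Stacked in thirds the chord is B-D-F#-A: a minor seventh chord on B.
B is scale degree 2 in A major, and a minor seventh chord on that degree is written ii7.
With A in the bass the chord is in third inversion, so the figured bass is 42.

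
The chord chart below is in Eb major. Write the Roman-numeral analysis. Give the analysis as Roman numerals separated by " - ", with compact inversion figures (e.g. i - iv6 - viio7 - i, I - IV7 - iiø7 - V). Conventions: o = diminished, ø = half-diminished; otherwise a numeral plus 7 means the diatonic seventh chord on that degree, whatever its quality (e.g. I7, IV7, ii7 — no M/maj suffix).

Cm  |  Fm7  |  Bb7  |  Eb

vi - ii7 - V7 - I

Cm: root C is the submediant; minor triad there is vi.
Fm7: root F is the supertonic; minor seventh chord there is ii7.
Bb7: dominant seventh chord on Bb = scale degree 5 → V7.
Eb: major triad on Eb = scale degree 1 → I.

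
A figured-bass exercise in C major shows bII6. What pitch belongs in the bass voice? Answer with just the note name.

F

bII in C major has root Db; the chord is Db-F-Ab.
The figure 6 means first inversion — the third is in the bass.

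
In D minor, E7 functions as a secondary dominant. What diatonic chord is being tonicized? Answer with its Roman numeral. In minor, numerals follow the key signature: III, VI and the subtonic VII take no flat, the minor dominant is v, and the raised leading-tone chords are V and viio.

V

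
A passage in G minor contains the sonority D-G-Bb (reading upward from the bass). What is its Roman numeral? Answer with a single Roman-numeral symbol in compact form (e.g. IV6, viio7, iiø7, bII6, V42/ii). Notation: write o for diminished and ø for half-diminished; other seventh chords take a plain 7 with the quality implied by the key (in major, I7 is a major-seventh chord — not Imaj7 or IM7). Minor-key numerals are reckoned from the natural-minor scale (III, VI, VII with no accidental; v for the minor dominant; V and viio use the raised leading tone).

i64

The pitches G-Bb-D form a minor triad rooted on G.
In G minor, G is the tonic; the diatonic minor triad there is i.
With D in the bass the chord is in second inversion, so the figured bass is 64.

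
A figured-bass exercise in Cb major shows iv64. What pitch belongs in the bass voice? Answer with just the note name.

Cb

iv in Cb major has root Fb; the chord is Fb-Abb-Cb.
The figure 64 means second inversion — the fifth is in the bass.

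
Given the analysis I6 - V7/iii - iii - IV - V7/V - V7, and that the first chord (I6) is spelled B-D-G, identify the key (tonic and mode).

G major

The anchor chord is a major triad on G, labeled I6.
If G is scale degree 1 and the mode makes that degree carry a major triad, the tonic is G and the mode is major.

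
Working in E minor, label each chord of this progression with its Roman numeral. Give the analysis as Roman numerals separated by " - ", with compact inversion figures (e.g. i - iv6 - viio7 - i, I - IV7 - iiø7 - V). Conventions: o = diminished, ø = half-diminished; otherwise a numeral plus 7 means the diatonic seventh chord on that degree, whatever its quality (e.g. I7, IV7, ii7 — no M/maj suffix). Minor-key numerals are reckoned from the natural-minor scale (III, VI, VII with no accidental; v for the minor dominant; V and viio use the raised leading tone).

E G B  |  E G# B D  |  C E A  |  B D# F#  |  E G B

i - V7/iv - iv6 - V - i

E-G-B has root E, degree 1 in E minor, so i.
E-G#-B-D: chromatic; E is V of iv, so V7/iv.
C-E-A has root A, degree 4 in E minor, so iv6.
B-D#-F#: root B is the dominant; major triad there is V.
E-G-B has root E, degree 1 in E minor, so i.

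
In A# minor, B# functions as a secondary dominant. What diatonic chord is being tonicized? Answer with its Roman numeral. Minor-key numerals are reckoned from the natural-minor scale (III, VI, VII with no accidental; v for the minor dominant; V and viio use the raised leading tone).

V

The chord is a major triad on B#.
A dominant resolves down a perfect fifth: B# → E#. In A# minor, E# is scale degree 5, i.e. V.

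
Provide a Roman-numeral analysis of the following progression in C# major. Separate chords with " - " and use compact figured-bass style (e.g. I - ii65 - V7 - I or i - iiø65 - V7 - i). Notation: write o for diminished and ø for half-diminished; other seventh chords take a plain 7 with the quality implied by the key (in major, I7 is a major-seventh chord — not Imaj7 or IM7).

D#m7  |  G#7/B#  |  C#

D#m7: root D# is the supertonic; minor seventh chord there is ii7.
G#7/B#: root G# is the dominant; dominant seventh chord there is V65.
C#: major triad on C# = scale degree 1 → I.

ii7 - V65 - I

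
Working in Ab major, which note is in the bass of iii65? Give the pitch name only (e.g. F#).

iii in Ab major has root C; the chord is C-Eb-G-Bb.
The figure 65 means first inversion — the third is in the bass.

Eb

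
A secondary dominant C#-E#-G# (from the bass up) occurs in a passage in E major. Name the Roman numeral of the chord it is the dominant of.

The chord is a major triad on C#.
A dominant resolves down a perfect fifth: C# → F#. In E major, F# is scale degree 2, i.e. ii.

ii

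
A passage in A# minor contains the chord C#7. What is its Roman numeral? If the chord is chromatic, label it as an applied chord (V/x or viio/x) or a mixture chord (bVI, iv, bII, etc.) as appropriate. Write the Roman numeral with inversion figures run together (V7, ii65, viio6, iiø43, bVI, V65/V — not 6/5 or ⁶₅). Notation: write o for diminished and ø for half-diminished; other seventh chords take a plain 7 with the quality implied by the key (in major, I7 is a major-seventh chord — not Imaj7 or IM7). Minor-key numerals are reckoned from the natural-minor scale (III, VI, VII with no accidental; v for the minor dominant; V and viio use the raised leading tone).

Stacked in thirds the chord is C#-E#-G#-B: a dominant seventh chord on C#.
C# is not a diatonic chord root with this quality in A# minor, but it lies a perfect fifth above F# (VI), so the chord functions as an applied dominant of VI.

V7/VI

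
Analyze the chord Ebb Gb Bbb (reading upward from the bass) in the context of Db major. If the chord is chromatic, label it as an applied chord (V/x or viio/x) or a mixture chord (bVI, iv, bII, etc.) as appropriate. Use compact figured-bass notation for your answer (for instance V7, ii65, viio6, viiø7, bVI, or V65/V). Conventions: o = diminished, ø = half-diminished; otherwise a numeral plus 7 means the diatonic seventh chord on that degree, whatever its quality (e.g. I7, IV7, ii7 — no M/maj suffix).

Stacked in thirds the chord is Ebb-Gb-Bbb: a major triad on Ebb.
Ebb is the lowered second degree of Db major (diatonic 2 would be Eb). This is the Neapolitan chord — a major triad on the lowered second degree.

bII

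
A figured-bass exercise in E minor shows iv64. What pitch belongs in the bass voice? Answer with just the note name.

E

iv in E minor has root A; the chord is A-C-E.
The figure 64 means second inversion — the fifth is in the bass.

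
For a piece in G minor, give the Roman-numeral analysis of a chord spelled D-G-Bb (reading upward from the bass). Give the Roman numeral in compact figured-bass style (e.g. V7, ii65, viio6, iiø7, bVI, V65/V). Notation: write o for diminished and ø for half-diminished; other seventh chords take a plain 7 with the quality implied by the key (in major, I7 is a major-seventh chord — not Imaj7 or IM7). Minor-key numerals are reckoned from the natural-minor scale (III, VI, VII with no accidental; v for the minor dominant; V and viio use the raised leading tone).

Stacked in thirds the chord is G-Bb-D: a minor triad on G.
In G minor, G is the tonic; the diatonic minor triad there is i.
With D in the bass the chord is in second inversion, so the figured bass is 64.

i64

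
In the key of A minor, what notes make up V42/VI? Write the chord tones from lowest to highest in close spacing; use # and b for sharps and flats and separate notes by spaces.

Bb C E G

The slash means an applied dominant: we want the dominant of VI. In A minor, VI is F major, and its dominant is built on C.
Building a dominant seventh chord on C gives C-E-G-Bb.
The figured bass 42 indicates third inversion, placing the seventh (Bb) in the bass: Bb-C-E-G.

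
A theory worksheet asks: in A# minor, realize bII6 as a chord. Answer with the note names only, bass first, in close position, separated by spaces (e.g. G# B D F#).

bII6 is the Neapolitan sixth — a major triad on the lowered second degree, here in its customary first inversion. In A# minor that root is B.
So the chord is B-D#-F#.
With the 6 figure the chord is in first inversion; from the bass D# upward in close position it reads D#-F#-B.

D# F# B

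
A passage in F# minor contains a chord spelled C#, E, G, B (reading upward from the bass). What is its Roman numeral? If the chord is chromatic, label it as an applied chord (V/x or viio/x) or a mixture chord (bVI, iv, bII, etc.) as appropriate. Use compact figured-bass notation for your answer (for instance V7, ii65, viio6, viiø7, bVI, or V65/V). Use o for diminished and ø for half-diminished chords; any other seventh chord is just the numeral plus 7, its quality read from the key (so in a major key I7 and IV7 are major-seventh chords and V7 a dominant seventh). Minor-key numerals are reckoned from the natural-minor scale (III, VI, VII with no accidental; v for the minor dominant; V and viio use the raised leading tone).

viiø7/VI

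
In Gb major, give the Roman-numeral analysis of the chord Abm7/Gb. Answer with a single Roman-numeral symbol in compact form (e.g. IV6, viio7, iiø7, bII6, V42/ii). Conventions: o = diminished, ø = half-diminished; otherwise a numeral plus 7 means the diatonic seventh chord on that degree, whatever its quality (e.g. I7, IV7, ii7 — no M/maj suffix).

ii42

Stacked in thirds the chord is Ab-Cb-Eb-Gb: a minor seventh chord on Ab.
Ab is scale degree 2 in Gb major, and a minor seventh chord on that degree is written ii7.
With Gb in the bass the chord is in third inversion, so the figured bass is 42.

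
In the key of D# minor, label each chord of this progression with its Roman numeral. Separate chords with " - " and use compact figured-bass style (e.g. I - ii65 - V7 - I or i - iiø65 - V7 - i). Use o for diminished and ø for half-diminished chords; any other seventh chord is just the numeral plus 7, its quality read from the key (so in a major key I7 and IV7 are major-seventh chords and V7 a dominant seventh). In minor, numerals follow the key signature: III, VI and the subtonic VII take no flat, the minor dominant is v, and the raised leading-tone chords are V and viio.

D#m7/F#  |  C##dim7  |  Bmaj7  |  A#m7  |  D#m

i65 - viio7 - VI7 - v7 - i

D#m7/F# has root D#, degree 1 in D# minor, so i65.
C##dim7: fully diminished seventh chord on C## = scale degree 7 → viio7.
Bmaj7: major seventh chord on B = scale degree 6 → VI7.
A#m7: root A# is the dominant; minor seventh chord there is v7.
D#m: minor triad on D# = scale degree 1 → i.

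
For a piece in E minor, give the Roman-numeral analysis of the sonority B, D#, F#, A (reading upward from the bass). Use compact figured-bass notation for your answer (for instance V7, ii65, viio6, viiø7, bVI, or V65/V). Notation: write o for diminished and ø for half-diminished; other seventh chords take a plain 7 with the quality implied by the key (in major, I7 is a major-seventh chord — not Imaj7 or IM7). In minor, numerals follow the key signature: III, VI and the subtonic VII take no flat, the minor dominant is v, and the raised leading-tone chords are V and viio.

The pitches B-D#-F#-A form a dominant seventh chord rooted on B.
In E minor, B is the dominant; the diatonic dominant seventh chord there is V7.

V7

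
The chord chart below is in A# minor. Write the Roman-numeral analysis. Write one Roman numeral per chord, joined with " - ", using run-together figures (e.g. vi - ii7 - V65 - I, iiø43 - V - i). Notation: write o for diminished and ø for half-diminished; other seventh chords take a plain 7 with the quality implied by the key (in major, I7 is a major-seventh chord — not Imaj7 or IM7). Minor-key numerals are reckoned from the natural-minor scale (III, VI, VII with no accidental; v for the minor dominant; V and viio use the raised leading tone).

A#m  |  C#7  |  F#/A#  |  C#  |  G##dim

A#m: minor triad on A# = scale degree 1 → i.
C#7 is the secondary dominant of VI (dominant seventh chord on C#): V7/VI.
F#/A#: root F# is the submediant; major triad there is VI6.
C#: major triad on C# = scale degree 3 → III.
G##dim: diminished triad on G## = scale degree 7 → viio.

i - V7/VI - VI6 - III - viio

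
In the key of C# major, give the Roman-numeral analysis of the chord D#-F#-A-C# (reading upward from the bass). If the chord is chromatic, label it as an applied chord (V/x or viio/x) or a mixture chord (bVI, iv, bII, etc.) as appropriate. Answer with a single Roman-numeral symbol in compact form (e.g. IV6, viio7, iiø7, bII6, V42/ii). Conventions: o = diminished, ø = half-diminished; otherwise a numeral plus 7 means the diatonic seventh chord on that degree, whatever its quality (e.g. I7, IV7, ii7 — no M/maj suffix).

The pitches D#-F#-A-C# form a half-diminished seventh chord rooted on D#.
D# is the second degree of C# major. This is the half-diminished supertonic seventh, borrowed from the parallel minor.

iiø7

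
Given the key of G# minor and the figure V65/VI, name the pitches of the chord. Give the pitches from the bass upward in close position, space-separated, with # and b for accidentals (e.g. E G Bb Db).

D# F# A B

V65/VI is a secondary dominant — the dominant seventh of VI. VI in G# minor is E, so the applied chord's root is B, a perfect fifth above.
Building a dominant seventh chord on B gives B-D#-F#-A.
With the 65 figure the chord is in first inversion; from the bass D# upward in close position it reads D#-F#-A-B.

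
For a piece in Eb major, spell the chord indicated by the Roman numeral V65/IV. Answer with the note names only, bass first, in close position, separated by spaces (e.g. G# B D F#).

G Bb Db Eb

The slash means an applied dominant: we want the dominant of IV. In Eb major, IV is Ab major, and its dominant is built on Eb.
Building a dominant seventh chord on Eb gives Eb-G-Bb-Db.
The figured bass 65 indicates first inversion, placing the third (G) in the bass: G-Bb-Db-Eb.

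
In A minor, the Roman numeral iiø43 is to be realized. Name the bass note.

iiø in A minor has root B; the chord is B-D-F-A.
The figure 43 means second inversion — the fifth is in the bass.

F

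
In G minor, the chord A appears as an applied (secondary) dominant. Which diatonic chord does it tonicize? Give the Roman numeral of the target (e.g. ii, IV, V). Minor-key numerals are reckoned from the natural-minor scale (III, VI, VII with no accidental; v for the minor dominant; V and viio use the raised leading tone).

V

The chord is a major triad on A.
A dominant resolves down a perfect fifth: A → D. In G minor, D is scale degree 5, i.e. V.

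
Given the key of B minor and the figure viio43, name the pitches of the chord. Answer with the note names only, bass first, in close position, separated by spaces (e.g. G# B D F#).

E G A# C#

In B minor, the leading-tone chord is built on the raised seventh degree, A#.
That chord is spelled A#-C#-E-G.
The figured bass 43 indicates second inversion, placing the fifth (E) in the bass: E-G-A#-C#.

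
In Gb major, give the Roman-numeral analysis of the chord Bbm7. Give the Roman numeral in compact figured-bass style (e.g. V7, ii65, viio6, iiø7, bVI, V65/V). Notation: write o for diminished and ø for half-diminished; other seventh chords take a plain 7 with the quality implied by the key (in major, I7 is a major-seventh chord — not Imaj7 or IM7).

The pitches Bb-Db-F-Ab form a minor seventh chord rooted on Bb.
Bb is scale degree 3 in Gb major, and a minor seventh chord on that degree is written iii7.

iii7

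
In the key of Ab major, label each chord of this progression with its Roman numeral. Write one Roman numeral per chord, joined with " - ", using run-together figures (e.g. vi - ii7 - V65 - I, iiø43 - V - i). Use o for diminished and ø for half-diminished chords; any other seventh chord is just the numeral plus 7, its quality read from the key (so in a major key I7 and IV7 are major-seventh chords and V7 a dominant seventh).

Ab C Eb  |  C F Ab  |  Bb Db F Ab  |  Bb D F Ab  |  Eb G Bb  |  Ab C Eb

Ab-C-Eb has root Ab, degree 1 in Ab major, so I.
C-F-Ab has root F, degree 6 in Ab major, so vi64.
Bb-Db-F-Ab: minor seventh chord on Bb = scale degree 2 → ii7.
Bb-D-F-Ab: a dominant seventh chord on Bb, the applied dominant of V → V7/V.
Eb-G-Bb: major triad on Eb = scale degree 5 → V.
Ab-C-Eb: major triad on Ab = scale degree 1 → I.

I - vi64 - ii7 - V7/V - V - I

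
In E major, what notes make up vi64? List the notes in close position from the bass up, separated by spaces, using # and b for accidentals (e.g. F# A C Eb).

The numeral's case and figure indicate a minor triad. In E major its root, scale degree 6, is C#.
That chord is spelled C#-E-G#.
The figured bass 64 indicates second inversion, placing the fifth (G#) in the bass: G#-C#-E.

G# C# E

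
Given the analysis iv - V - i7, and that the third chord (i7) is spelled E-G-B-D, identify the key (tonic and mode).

E minor

The anchor chord is a minor seventh chord on E, labeled i7.
If E is scale degree 1 and the mode makes that degree carry a minor seventh chord, the tonic is E and the mode is minor.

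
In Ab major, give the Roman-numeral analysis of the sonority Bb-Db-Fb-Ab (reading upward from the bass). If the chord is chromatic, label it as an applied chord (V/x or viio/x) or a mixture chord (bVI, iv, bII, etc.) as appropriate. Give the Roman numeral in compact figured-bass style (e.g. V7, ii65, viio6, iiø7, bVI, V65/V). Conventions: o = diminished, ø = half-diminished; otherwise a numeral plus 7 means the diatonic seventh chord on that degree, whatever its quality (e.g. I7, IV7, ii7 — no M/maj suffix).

The pitches Bb-Db-Fb-Ab form a half-diminished seventh chord rooted on Bb.
Bb is the second degree of Ab major. This is the half-diminished supertonic seventh, borrowed from the parallel minor.

iiø7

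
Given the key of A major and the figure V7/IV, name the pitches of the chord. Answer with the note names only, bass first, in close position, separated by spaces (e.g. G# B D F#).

A C# E G

V7/IV is a secondary dominant — the dominant seventh of IV. IV in A major is D, so the applied chord's root is A, a perfect fifth above.
Building a dominant seventh chord on A gives A-C#-E-G.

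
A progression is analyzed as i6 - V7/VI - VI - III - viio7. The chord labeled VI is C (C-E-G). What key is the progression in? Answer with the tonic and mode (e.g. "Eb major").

E minor

The anchor chord is a major triad on C, labeled VI.
Counting down 5 scale steps from C places the tonic on E; a major triad on degree 6 is diatonic only in minor.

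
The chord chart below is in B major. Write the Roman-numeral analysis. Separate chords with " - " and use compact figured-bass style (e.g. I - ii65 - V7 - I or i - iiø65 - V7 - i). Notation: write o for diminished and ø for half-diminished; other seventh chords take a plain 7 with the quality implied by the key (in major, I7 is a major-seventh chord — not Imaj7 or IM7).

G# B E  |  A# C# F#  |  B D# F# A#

G#-B-E: major triad on E = scale degree 4 → IV6.
A#-C#-F#: root F# is the dominant; major triad there is V6.
B-D#-F#-A#: root B is the tonic; major seventh chord there is I7.

IV6 - V6 - I7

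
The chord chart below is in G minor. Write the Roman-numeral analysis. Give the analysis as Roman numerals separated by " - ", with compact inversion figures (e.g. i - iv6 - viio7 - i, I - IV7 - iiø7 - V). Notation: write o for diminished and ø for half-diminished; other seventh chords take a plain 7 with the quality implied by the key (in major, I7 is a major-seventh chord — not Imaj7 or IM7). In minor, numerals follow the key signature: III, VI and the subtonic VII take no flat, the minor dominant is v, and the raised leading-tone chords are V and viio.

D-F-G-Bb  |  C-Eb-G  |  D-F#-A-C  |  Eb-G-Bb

D-F-G-Bb: root G is the tonic; minor seventh chord there is i43.
C-Eb-G: minor triad on C = scale degree 4 → iv.
D-F#-A-C: dominant seventh chord on D = scale degree 5 → V7.
Eb-G-Bb: major triad on Eb = scale degree 6 → VI.

i43 - iv - V7 - VI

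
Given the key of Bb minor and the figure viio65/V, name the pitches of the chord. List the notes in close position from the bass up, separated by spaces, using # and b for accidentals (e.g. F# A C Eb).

viio65/V is a secondary leading-tone chord. The target V is F in Bb minor; the applied chord is rooted a semitone below, on E.
Building a fully diminished seventh chord on E gives E-G-Bb-Db.
With the 65 figure the chord is in first inversion; from the bass G upward in close position it reads G-Bb-Db-E.

G Bb Db E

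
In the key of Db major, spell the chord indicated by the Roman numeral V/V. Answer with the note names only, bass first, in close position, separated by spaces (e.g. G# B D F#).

Eb G Bb

The slash means an applied dominant: we want the dominant of V. In Db major, V is Ab major, and its dominant is built on Eb.
Building a major triad on Eb gives Eb-G-Bb.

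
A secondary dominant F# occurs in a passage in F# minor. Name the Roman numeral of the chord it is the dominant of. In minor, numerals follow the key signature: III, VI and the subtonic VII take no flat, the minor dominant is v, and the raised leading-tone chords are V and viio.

iv

The chord is a major triad on F#.
A dominant resolves down a perfect fifth: F# → B. In F# minor, B is scale degree 4, i.e. iv.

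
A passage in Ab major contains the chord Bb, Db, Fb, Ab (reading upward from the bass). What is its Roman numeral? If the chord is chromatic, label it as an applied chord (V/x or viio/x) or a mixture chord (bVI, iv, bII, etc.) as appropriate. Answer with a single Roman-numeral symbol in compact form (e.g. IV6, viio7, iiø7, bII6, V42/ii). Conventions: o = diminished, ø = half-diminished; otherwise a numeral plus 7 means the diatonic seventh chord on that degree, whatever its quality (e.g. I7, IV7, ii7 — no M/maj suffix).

The pitches Bb-Db-Fb-Ab form a half-diminished seventh chord rooted on Bb.
Bb is the second degree of Ab major. This is the half-diminished supertonic seventh, borrowed from the parallel minor.

iiø7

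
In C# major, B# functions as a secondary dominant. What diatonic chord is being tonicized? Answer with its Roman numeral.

iii

The chord is a major triad on B#.
A dominant resolves down a perfect fifth: B# → E#. In C# major, E# is scale degree 3, i.e. iii.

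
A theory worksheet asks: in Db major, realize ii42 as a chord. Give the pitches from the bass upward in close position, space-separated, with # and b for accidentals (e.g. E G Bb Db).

Db Eb Gb Bb

The numeral's case and figure indicate a minor seventh chord. In Db major its root, the second degree, is Eb.
That chord is spelled Eb-Gb-Bb-Db.
With the 42 figure the chord is in third inversion; from the bass Db upward in close position it reads Db-Eb-Gb-Bb.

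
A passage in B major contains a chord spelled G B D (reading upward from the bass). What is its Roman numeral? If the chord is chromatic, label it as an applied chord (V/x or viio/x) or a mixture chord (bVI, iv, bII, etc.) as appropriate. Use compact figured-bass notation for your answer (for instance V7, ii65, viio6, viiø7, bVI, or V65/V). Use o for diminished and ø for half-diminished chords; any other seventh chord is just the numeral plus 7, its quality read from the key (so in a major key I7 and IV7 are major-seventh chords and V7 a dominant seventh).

The pitches G-B-D form a major triad rooted on G.
G is the lowered sixth degree of B major (diatonic 6 would be G#). This is a major triad on the lowered sixth degree, borrowed from the parallel minor.

bVI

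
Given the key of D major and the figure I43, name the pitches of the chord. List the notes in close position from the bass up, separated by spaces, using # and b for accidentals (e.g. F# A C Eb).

The numeral's case and figure indicate a major seventh chord. In D major its root, scale degree 1, is D.
That chord is spelled D-F#-A-C#.
The figured bass 43 indicates second inversion, placing the fifth (A) in the bass: A-C#-D-F#.

A C# D F#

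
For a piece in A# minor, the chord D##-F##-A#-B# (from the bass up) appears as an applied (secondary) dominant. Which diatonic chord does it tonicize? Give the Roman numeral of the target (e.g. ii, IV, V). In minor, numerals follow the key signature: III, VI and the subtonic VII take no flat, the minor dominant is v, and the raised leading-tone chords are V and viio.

The chord is a dominant seventh chord on B#.
A dominant resolves down a perfect fifth: B# → E#. In A# minor, E# is scale degree 5, i.e. V.

V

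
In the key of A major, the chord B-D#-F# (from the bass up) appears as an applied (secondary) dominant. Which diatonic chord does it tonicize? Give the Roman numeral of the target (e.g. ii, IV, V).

V

The chord is a major triad on B.
A dominant resolves down a perfect fifth: B → E. In A major, E is scale degree 5, i.e. V.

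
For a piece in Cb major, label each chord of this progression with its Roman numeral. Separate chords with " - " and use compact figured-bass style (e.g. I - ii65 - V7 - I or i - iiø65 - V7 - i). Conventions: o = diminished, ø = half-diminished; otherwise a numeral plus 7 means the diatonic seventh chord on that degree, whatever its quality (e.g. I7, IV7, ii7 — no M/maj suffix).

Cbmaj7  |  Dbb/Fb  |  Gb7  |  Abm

Cbmaj7: root Cb is the tonic; major seventh chord there is I7.
Dbb/Fb is non-diatonic — a major triad on the lowered supertonic (Dbb): the Neapolitan sixth, bII6 (third, Fb, in the bass — hence the 6).
Gb7: root Gb is the dominant; dominant seventh chord there is V7.
Abm has root Ab, degree 6 in Cb major, so vi.

I7 - bII6 - V7 - vi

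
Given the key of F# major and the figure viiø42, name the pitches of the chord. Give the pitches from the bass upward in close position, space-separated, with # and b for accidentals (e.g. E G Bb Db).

The numeral's case and figure indicate a half-diminished seventh chord. In F# major its root, the leading tone, is E#.
Stacking thirds from E# gives E#-G#-B-D#.
The figured bass 42 indicates third inversion, placing the seventh (D#) in the bass: D#-E#-G#-B.

D# E# G# B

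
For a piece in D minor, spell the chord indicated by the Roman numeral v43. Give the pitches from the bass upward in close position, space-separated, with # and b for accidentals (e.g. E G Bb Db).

In D minor, the dominant is A, and the diatonic chord built there is a minor seventh chord.
That chord is spelled A-C-E-G.
With the 43 figure the chord is in second inversion; from the bass E upward in close position it reads E-G-A-C.

E G A C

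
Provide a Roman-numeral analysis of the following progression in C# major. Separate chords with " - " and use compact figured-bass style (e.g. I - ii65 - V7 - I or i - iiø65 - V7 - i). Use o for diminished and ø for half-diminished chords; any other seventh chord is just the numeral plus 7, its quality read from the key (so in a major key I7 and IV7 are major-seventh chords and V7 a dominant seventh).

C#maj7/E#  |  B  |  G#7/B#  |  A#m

I65 - bVII - V65 - vi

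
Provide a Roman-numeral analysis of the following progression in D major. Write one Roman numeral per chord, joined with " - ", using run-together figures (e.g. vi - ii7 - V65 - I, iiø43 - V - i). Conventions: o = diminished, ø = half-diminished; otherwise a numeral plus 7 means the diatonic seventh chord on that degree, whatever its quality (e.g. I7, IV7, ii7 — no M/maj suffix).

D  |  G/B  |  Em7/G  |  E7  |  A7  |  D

D: major triad on D = scale degree 1 → I.
G/B: major triad on G = scale degree 4 → IV6.
Em7/G: root E is the supertonic; minor seventh chord there is ii65.
E7: chromatic; E is V of V, so V7/V.
A7: dominant seventh chord on A = scale degree 5 → V7.
D: major triad on D = scale degree 1 → I.

I - IV6 - ii65 - V7/V - V7 - I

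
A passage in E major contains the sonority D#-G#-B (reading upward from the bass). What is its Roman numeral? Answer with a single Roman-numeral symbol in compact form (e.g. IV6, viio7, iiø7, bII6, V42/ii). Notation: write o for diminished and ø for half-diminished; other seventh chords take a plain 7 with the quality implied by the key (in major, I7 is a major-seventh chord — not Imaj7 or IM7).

iii64

Stacked in thirds the chord is G#-B-D#: a minor triad on G#.
In E major, G# is the mediant; the diatonic minor triad there is iii.
With D# in the bass the chord is in second inversion, so the figured bass is 64.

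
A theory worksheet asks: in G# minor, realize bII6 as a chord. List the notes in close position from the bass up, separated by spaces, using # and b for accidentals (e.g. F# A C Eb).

C# E A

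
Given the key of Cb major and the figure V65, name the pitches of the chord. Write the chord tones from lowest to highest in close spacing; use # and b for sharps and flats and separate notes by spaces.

In Cb major, the fifth degree is Gb, and the diatonic chord built there is a dominant seventh chord.
Stacking thirds from Gb gives Gb-Bb-Db-Fb.
The figured bass 65 indicates first inversion, placing the third (Bb) in the bass: Bb-Db-Fb-Gb.

Bb Db Fb Gb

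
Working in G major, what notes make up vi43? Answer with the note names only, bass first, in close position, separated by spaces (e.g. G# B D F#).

In G major, the sixth degree is E, and the diatonic chord built there is a minor seventh chord.
That chord is spelled E-G-B-D.
With the 43 figure the chord is in second inversion; from the bass B upward in close position it reads B-D-E-G.

B D E G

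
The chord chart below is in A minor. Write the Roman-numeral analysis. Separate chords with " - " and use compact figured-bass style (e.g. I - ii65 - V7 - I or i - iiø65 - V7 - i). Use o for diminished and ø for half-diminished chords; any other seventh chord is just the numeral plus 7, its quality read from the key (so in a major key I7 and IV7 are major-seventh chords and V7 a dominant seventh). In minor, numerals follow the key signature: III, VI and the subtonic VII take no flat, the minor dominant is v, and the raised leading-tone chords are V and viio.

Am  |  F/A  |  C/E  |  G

i - VI6 - III6 - VII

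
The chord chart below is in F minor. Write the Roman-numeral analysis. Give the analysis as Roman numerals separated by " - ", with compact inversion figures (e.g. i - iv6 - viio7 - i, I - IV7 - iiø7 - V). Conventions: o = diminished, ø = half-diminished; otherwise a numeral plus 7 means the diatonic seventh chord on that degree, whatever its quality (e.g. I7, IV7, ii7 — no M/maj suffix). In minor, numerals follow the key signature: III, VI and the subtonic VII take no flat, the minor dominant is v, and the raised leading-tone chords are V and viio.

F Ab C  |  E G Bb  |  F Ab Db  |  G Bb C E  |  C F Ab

F-Ab-C: minor triad on F = scale degree 1 → i.
E-G-Bb has root E, degree 7 in F minor, so viio.
F-Ab-Db: root Db is the submediant; major triad there is VI6.
G-Bb-C-E: root C is the dominant; dominant seventh chord there is V43.
C-F-Ab: minor triad on F = scale degree 1 → i64.

i - viio - VI6 - V43 - i64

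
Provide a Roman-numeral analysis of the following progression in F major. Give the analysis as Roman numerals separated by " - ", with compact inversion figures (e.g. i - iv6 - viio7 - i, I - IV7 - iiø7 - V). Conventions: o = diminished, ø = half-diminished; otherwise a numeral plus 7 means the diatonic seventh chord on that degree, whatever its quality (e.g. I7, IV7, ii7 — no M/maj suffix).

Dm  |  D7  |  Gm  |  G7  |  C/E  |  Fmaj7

vi - V7/ii - ii - V7/V - V6 - I7

Dm: minor triad on D = scale degree 6 → vi.
D7 is the secondary dominant of ii (dominant seventh chord on D): V7/ii.
Gm: minor triad on G = scale degree 2 → ii.
G7: chromatic; G is V of V, so V7/V.
C/E: major triad on C = scale degree 5 → V6.
Fmaj7: major seventh chord on F = scale degree 1 → I7.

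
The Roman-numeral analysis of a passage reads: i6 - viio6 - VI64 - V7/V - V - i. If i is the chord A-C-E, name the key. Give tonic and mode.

A minor

The chord Am is a minor triad rooted on A; its label is i.
If A is scale degree 1 and the mode makes that degree carry a minor triad, the tonic is A and the mode is minor.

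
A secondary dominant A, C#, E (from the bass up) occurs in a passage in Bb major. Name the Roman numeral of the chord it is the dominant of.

iii

The chord is a major triad on A.
A dominant resolves down a perfect fifth: A → D. In Bb major, D is scale degree 3, i.e. iii.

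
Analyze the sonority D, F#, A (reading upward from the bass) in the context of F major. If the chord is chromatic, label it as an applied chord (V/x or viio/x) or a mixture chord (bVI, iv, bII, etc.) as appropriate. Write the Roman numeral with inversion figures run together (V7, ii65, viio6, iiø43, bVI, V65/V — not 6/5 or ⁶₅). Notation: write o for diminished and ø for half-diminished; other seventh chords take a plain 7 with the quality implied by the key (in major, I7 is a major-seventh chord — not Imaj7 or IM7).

Stacked in thirds the chord is D-F#-A: a major triad on D.
D is not a diatonic chord root with this quality in F major, but it lies a perfect fifth above G (ii), so the chord functions as an applied dominant of ii.

V/ii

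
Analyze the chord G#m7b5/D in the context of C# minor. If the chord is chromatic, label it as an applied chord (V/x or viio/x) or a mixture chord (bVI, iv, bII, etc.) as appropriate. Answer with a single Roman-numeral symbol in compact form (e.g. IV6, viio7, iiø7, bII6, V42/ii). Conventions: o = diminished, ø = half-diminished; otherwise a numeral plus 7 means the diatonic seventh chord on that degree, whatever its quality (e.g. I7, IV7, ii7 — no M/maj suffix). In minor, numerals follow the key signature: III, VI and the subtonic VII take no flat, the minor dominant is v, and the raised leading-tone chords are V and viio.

Stacked in thirds the chord is G#-B-D-F#: a half-diminished seventh chord on G#.
G# sits a half step below A (VI in C# minor); a diminished chord there is the applied leading-tone chord of VI.
With D in the bass the chord is in second inversion, so the figured bass is 43.

viiø43/VI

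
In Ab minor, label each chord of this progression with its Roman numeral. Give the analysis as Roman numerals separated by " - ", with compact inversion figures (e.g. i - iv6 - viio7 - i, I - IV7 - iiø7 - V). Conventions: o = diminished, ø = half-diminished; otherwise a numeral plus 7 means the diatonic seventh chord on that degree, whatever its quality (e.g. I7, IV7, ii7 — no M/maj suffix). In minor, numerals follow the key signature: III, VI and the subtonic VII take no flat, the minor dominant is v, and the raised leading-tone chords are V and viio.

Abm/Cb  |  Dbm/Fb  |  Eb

Abm/Cb: root Ab is the tonic; minor triad there is i6.
Dbm/Fb has root Db, degree 4 in Ab minor, so iv6.
Eb has root Eb, degree 5 in Ab minor, so V.

i6 - iv6 - V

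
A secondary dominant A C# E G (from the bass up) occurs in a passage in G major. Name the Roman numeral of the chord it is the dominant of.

The chord is a dominant seventh chord on A.
A dominant resolves down a perfect fifth: A → D. In G major, D is scale degree 5, i.e. V.

V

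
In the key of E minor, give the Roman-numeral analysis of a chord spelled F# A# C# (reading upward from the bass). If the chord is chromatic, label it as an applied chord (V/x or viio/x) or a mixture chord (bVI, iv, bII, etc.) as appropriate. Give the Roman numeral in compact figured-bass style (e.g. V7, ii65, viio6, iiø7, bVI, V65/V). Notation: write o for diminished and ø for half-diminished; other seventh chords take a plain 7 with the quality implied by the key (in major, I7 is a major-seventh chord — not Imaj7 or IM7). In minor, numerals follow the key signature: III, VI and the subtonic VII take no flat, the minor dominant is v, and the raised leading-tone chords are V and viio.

The pitches F#-A#-C# form a major triad rooted on F#.
F# is not a diatonic chord root with this quality in E minor, but it lies a perfect fifth above B (V), so the chord functions as an applied dominant of V.

V/V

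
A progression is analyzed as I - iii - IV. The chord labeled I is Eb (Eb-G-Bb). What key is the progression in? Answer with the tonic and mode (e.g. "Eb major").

Eb major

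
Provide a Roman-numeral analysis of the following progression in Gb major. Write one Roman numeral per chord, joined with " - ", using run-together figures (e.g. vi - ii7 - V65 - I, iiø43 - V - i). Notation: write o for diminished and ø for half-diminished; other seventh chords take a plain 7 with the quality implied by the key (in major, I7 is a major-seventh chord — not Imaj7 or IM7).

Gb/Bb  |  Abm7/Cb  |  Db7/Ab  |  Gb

I6 - ii65 - V43 - I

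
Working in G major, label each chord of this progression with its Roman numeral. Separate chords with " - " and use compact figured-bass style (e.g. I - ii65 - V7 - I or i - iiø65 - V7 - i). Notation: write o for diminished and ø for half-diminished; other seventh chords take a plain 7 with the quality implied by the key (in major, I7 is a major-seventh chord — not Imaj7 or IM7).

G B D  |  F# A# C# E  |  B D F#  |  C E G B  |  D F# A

I - V7/iii - iii - IV7 - V

G-B-D has root G, degree 1 in G major, so I.
F#-A#-C#-E is the secondary dominant of iii (dominant seventh chord on F#): V7/iii.
B-D-F#: root B is the mediant; minor triad there is iii.
C-E-G-B: root C is the subdominant; major seventh chord there is IV7.
D-F#-A: root D is the dominant; major triad there is V.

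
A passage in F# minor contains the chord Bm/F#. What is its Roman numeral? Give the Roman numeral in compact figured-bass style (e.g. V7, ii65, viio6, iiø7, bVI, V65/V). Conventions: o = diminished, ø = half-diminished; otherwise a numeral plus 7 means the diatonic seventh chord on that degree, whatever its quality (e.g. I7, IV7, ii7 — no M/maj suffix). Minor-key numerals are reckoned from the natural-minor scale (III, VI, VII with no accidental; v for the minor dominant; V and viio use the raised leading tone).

iv64

The pitches B-D-F# form a minor triad rooted on B.
B is scale degree 4 in F# minor, and a minor triad on that degree is written iv.
With F# in the bass the chord is in second inversion, so the figured bass is 64.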